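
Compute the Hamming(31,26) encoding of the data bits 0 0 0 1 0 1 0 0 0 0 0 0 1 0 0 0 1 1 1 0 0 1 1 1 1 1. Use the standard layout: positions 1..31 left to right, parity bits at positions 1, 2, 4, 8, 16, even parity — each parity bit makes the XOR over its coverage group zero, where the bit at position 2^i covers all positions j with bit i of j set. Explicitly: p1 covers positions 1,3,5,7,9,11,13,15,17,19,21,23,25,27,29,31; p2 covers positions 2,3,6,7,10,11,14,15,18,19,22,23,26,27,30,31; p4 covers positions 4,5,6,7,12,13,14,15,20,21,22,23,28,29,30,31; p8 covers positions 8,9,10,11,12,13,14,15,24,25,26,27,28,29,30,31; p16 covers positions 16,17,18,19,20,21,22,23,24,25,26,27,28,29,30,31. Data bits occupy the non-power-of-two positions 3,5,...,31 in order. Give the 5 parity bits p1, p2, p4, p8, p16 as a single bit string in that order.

Place data bits at non-power-of-two positions: b3=0, b5=0, b6=0, b7=1, b9=0, b10=1, b11=0, b12=0, b13=0, b14=0, b15=0, b17=0, b18=1, b19=0, b20=0, b21=0, b22=1, b23=1, b24=1, b25=0, b26=0, b27=1, b28=1, b29=1, b30=1, b31=1.
p1 = XOR of data positions {3,5,7,9,11,13,15,17,19,21,23,25,27,29,31} = 0⊕0⊕1⊕0⊕0⊕0⊕0⊕0⊕0⊕0⊕1⊕0⊕1⊕1⊕1 = 1
p2 = XOR of data positions {3,6,7,10,11,14,15,18,19,22,23,26,27,30,31} = 0⊕0⊕1⊕1⊕0⊕0⊕0⊕1⊕0⊕1⊕1⊕0⊕1⊕1⊕1 = 0
p4 = XOR of data positions {5,6,7,12,13,14,15,20,21,22,23,28,29,30,31} = 0⊕0⊕1⊕0⊕0⊕0⊕0⊕0⊕0⊕1⊕1⊕1⊕1⊕1⊕1 = 1
p8 = XOR of data positions {9,10,11,12,13,14,15,24,25,26,27,28,29,30,31} = 0⊕1⊕0⊕0⊕0⊕0⊕0⊕1⊕0⊕0⊕1⊕1⊕1⊕1⊕1 = 1
p16 = XOR of data positions {17,18,19,20,21,22,23,24,25,26,27,28,29,30,31} = 0⊕1⊕0⊕0⊕0⊕1⊕1⊕1⊕0⊕0⊕1⊕1⊕1⊕1⊕1 = 1
Parity bits p1,p2,p4,p8,p16 = 10111

10111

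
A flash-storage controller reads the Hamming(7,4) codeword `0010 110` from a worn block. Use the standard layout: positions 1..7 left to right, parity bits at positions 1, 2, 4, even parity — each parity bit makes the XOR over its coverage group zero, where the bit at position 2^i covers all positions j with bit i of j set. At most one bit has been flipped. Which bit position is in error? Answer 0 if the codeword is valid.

0

s1: b1⊕b3⊕b5⊕b7 = 0⊕1⊕1⊕0 = 0
s2: b2⊕b3⊕b6⊕b7 = 0⊕1⊕1⊕0 = 0
s4: b4⊕b5⊕b6⊕b7 = 0⊕1⊕1⊕0 = 0
Syndrome (s4...s1) = 000 → position 0 (no error).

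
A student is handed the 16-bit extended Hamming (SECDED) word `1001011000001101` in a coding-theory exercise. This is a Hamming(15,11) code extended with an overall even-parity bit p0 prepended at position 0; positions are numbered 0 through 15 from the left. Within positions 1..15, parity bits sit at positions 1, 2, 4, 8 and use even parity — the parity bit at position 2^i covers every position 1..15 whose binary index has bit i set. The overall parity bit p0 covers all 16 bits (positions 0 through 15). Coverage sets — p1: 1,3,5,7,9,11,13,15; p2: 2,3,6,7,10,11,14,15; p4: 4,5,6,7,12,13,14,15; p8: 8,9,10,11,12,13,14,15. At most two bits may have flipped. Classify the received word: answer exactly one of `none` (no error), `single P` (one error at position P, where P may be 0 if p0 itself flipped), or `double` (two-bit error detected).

single 14

s1: b1⊕b3⊕b5⊕b7⊕b9⊕b11⊕b13⊕b15 = 0⊕1⊕1⊕0⊕0⊕0⊕1⊕1 = 0
s2: b2⊕b3⊕b6⊕b7⊕b10⊕b11⊕b14⊕b15 = 0⊕1⊕1⊕0⊕0⊕0⊕0⊕1 = 1
s4: b4⊕b5⊕b6⊕b7⊕b12⊕b13⊕b14⊕b15 = 0⊕1⊕1⊕0⊕1⊕1⊕0⊕1 = 1
s8: b8⊕b9⊕b10⊕b11⊕b12⊕b13⊕b14⊕b15 = 0⊕0⊕0⊕0⊕1⊕1⊕0⊕1 = 1
Syndrome (s8...s1) = 1110 → position 14.
Overall parity (XOR of all 16 bits, including p0): 1⊕0⊕0⊕1⊕0⊕1⊕1⊕0⊕0⊕0⊕0⊕0⊕1⊕1⊕0⊕1 = 1
Overall=1, syndrome position=14 → single-bit error at position 14.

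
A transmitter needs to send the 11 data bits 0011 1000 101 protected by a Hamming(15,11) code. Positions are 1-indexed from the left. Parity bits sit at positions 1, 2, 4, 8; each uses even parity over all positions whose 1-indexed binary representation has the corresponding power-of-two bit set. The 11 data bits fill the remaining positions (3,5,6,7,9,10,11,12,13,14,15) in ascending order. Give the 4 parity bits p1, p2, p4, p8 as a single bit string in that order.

Place data bits at non-power-of-two positions: b3=0, b5=0, b6=1, b7=1, b9=1, b10=0, b11=0, b12=0, b13=1, b14=0, b15=1.
p1 = XOR of data positions {3,5,7,9,11,13,15} = 0⊕0⊕1⊕1⊕0⊕1⊕1 = 0
p2 = XOR of data positions {3,6,7,10,11,14,15} = 0⊕1⊕1⊕0⊕0⊕0⊕1 = 1
p4 = XOR of data positions {5,6,7,12,13,14,15} = 0⊕1⊕1⊕0⊕1⊕0⊕1 = 0
p8 = XOR of data positions {9,10,11,12,13,14,15} = 1⊕0⊕0⊕0⊕1⊕0⊕1 = 1
Parity bits p1,p2,p4,p8 = 0101

0101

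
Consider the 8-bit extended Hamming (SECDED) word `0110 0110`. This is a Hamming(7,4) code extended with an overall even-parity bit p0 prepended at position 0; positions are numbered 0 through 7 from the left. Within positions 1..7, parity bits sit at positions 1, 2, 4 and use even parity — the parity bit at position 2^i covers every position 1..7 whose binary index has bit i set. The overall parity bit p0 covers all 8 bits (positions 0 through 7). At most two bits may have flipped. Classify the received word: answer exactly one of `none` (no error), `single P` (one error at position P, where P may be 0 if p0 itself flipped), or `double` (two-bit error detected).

s1: b1⊕b3⊕b5⊕b7 = 1⊕0⊕1⊕0 = 0
s2: b2⊕b3⊕b6⊕b7 = 1⊕0⊕1⊕0 = 0
s4: b4⊕b5⊕b6⊕b7 = 0⊕1⊕1⊕0 = 0
Syndrome (s4...s1) = 000 → position 0 (no error).
Overall parity (XOR of all 8 bits, including p0): 0⊕1⊕1⊕0⊕0⊕1⊕1⊕0 = 0
Overall=0, syndrome position=0 → no error.

none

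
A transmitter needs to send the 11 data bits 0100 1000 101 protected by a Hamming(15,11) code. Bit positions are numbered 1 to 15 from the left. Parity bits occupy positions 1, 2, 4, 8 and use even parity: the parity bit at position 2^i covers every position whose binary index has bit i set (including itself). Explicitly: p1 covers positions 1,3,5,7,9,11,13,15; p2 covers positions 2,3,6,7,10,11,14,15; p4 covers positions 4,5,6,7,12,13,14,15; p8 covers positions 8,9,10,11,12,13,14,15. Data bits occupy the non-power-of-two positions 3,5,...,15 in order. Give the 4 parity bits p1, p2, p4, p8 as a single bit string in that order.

0111

Place data bits at non-power-of-two positions: b3=0, b5=1, b6=0, b7=0, b9=1, b10=0, b11=0, b12=0, b13=1, b14=0, b15=1.
p1 = XOR of data positions {3,5,7,9,11,13,15} = 0⊕1⊕0⊕1⊕0⊕1⊕1 = 0
p2 = XOR of data positions {3,6,7,10,11,14,15} = 0⊕0⊕0⊕0⊕0⊕0⊕1 = 1
p4 = XOR of data positions {5,6,7,12,13,14,15} = 1⊕0⊕0⊕0⊕1⊕0⊕1 = 1
p8 = XOR of data positions {9,10,11,12,13,14,15} = 1⊕0⊕0⊕0⊕1⊕0⊕1 = 1
Parity bits p1,p2,p4,p8 = 0111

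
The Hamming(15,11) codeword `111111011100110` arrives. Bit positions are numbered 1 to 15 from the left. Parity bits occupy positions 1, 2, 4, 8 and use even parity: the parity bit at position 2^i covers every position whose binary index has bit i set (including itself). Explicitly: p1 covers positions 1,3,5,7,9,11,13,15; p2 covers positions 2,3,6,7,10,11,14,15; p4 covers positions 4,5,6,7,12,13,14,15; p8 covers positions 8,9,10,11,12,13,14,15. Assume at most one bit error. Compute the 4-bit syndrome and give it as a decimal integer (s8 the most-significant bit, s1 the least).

s1: b1⊕b3⊕b5⊕b7⊕b9⊕b11⊕b13⊕b15 = 1⊕1⊕1⊕0⊕1⊕0⊕1⊕0 = 1
s2: b2⊕b3⊕b6⊕b7⊕b10⊕b11⊕b14⊕b15 = 1⊕1⊕1⊕0⊕1⊕0⊕1⊕0 = 1
s4: b4⊕b5⊕b6⊕b7⊕b12⊕b13⊕b14⊕b15 = 1⊕1⊕1⊕0⊕0⊕1⊕1⊕0 = 1
s8: b8⊕b9⊕b10⊕b11⊕b12⊕b13⊕b14⊕b15 = 1⊕1⊕1⊕0⊕0⊕1⊕1⊕0 = 1
Syndrome (s8...s1) = 1111 → position 15.

15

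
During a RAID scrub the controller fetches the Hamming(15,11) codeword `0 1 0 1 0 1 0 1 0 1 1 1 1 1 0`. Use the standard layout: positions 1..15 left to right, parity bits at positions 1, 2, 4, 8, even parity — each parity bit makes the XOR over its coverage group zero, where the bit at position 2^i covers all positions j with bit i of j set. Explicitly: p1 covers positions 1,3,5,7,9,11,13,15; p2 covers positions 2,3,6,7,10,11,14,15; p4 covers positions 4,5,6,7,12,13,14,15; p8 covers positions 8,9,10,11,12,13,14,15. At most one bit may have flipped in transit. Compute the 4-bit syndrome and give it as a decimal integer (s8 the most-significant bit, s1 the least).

6

s1: b1⊕b3⊕b5⊕b7⊕b9⊕b11⊕b13⊕b15 = 0⊕0⊕0⊕0⊕0⊕1⊕1⊕0 = 0
s2: b2⊕b3⊕b6⊕b7⊕b10⊕b11⊕b14⊕b15 = 1⊕0⊕1⊕0⊕1⊕1⊕1⊕0 = 1
s4: b4⊕b5⊕b6⊕b7⊕b12⊕b13⊕b14⊕b15 = 1⊕0⊕1⊕0⊕1⊕1⊕1⊕0 = 1
s8: b8⊕b9⊕b10⊕b11⊕b12⊕b13⊕b14⊕b15 = 1⊕0⊕1⊕1⊕1⊕1⊕1⊕0 = 0
Syndrome (s8...s1) = 0110 → position 6.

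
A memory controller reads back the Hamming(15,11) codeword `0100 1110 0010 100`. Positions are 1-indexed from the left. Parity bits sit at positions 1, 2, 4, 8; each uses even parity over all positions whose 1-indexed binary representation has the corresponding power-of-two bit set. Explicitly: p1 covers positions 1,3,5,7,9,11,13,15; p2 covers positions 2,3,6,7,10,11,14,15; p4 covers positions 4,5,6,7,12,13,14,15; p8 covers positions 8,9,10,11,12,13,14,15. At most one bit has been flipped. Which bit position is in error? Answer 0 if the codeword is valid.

s1: b1⊕b3⊕b5⊕b7⊕b9⊕b11⊕b13⊕b15 = 0⊕0⊕1⊕1⊕0⊕1⊕1⊕0 = 0
s2: b2⊕b3⊕b6⊕b7⊕b10⊕b11⊕b14⊕b15 = 1⊕0⊕1⊕1⊕0⊕1⊕0⊕0 = 0
s4: b4⊕b5⊕b6⊕b7⊕b12⊕b13⊕b14⊕b15 = 0⊕1⊕1⊕1⊕0⊕1⊕0⊕0 = 0
s8: b8⊕b9⊕b10⊕b11⊕b12⊕b13⊕b14⊕b15 = 0⊕0⊕0⊕1⊕0⊕1⊕0⊕0 = 0
Syndrome (s8...s1) = 0000 → position 0 (no error).

0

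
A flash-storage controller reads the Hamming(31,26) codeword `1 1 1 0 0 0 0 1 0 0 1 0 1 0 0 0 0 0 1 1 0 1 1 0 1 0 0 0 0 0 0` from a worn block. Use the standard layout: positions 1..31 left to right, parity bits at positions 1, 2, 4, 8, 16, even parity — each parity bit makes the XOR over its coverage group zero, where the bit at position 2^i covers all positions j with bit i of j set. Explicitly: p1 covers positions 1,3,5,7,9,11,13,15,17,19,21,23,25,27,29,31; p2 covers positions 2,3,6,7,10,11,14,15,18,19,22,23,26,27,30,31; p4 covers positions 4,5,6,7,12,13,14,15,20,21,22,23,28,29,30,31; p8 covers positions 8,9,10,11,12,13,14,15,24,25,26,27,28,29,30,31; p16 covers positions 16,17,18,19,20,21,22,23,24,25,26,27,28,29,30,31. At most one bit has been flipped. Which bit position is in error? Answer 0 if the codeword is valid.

s1: b1⊕b3⊕b5⊕b7⊕b9⊕b11⊕b13⊕b15⊕b17⊕b19⊕b21⊕b23⊕b25⊕b27⊕b29⊕b31 = 1⊕1⊕0⊕0⊕0⊕1⊕1⊕0⊕0⊕1⊕0⊕1⊕1⊕0⊕0⊕0 = 1
s2: b2⊕b3⊕b6⊕b7⊕b10⊕b11⊕b14⊕b15⊕b18⊕b19⊕b22⊕b23⊕b26⊕b27⊕b30⊕b31 = 1⊕1⊕0⊕0⊕0⊕1⊕0⊕0⊕0⊕1⊕1⊕1⊕0⊕0⊕0⊕0 = 0
s4: b4⊕b5⊕b6⊕b7⊕b12⊕b13⊕b14⊕b15⊕b20⊕b21⊕b22⊕b23⊕b28⊕b29⊕b30⊕b31 = 0⊕0⊕0⊕0⊕0⊕1⊕0⊕0⊕1⊕0⊕1⊕1⊕0⊕0⊕0⊕0 = 0
s8: b8⊕b9⊕b10⊕b11⊕b12⊕b13⊕b14⊕b15⊕b24⊕b25⊕b26⊕b27⊕b28⊕b29⊕b30⊕b31 = 1⊕0⊕0⊕1⊕0⊕1⊕0⊕0⊕0⊕1⊕0⊕0⊕0⊕0⊕0⊕0 = 0
s16: b16⊕b17⊕b18⊕b19⊕b20⊕b21⊕b22⊕b23⊕b24⊕b25⊕b26⊕b27⊕b28⊕b29⊕b30⊕b31 = 0⊕0⊕0⊕1⊕1⊕0⊕1⊕1⊕0⊕1⊕0⊕0⊕0⊕0⊕0⊕0 = 1
Syndrome (s16...s1) = 10001 → position 17.

17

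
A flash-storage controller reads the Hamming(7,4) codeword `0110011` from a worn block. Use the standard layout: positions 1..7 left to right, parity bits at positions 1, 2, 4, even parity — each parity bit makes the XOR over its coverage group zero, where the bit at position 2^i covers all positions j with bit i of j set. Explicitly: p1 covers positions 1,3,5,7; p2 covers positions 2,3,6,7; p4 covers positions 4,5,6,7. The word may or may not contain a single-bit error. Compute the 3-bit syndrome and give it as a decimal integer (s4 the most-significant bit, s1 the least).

0

s1: b1⊕b3⊕b5⊕b7 = 0⊕1⊕0⊕1 = 0
s2: b2⊕b3⊕b6⊕b7 = 1⊕1⊕1⊕1 = 0
s4: b4⊕b5⊕b6⊕b7 = 0⊕0⊕1⊕1 = 0
Syndrome (s4...s1) = 000 → position 0 (no error).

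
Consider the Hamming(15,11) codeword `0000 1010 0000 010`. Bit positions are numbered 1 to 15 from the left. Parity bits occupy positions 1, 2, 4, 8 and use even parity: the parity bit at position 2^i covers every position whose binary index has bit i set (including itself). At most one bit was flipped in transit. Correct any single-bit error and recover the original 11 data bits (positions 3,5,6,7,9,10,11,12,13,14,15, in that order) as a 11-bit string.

01010001010

s1: b1⊕b3⊕b5⊕b7⊕b9⊕b11⊕b13⊕b15 = 0⊕0⊕1⊕1⊕0⊕0⊕0⊕0 = 0
s2: b2⊕b3⊕b6⊕b7⊕b10⊕b11⊕b14⊕b15 = 0⊕0⊕0⊕1⊕0⊕0⊕1⊕0 = 0
s4: b4⊕b5⊕b6⊕b7⊕b12⊕b13⊕b14⊕b15 = 0⊕1⊕0⊕1⊕0⊕0⊕1⊕0 = 1
s8: b8⊕b9⊕b10⊕b11⊕b12⊕b13⊕b14⊕b15 = 0⊕0⊕0⊕0⊕0⊕0⊕1⊕0 = 1
Syndrome (s8...s1) = 1100 → position 12.
Flip bit 12: corrected codeword = 000010100001010
Data bits at positions 3,5,6,7,9,10,11,12,13,14,15: 01010001010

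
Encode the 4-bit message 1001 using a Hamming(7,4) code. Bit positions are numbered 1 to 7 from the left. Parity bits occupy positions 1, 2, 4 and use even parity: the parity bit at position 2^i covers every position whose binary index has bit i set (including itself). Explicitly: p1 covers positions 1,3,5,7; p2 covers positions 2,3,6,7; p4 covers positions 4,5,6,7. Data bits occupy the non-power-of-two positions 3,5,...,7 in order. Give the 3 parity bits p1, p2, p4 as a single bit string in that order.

Place data bits at non-power-of-two positions: b3=1, b5=0, b6=0, b7=1.
p1 = XOR of data positions {3,5,7} = 1⊕0⊕1 = 0
p2 = XOR of data positions {3,6,7} = 1⊕0⊕1 = 0
p4 = XOR of data positions {5,6,7} = 0⊕0⊕1 = 1
Parity bits p1,p2,p4 = 001

001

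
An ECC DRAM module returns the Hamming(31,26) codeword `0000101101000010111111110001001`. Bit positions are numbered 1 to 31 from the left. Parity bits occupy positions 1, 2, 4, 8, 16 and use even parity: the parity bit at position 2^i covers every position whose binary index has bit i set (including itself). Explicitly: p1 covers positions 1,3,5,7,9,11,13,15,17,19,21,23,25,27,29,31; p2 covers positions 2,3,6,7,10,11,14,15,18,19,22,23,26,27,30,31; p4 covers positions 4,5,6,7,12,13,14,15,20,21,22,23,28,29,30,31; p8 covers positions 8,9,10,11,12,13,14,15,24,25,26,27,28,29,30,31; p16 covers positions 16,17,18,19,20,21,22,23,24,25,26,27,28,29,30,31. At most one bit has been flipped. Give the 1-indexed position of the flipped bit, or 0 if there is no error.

s1: b1⊕b3⊕b5⊕b7⊕b9⊕b11⊕b13⊕b15⊕b17⊕b19⊕b21⊕b23⊕b25⊕b27⊕b29⊕b31 = 0⊕0⊕1⊕1⊕0⊕0⊕0⊕1⊕1⊕1⊕1⊕1⊕0⊕0⊕0⊕1 = 0
s2: b2⊕b3⊕b6⊕b7⊕b10⊕b11⊕b14⊕b15⊕b18⊕b19⊕b22⊕b23⊕b26⊕b27⊕b30⊕b31 = 0⊕0⊕0⊕1⊕1⊕0⊕0⊕1⊕1⊕1⊕1⊕1⊕0⊕0⊕0⊕1 = 0
s4: b4⊕b5⊕b6⊕b7⊕b12⊕b13⊕b14⊕b15⊕b20⊕b21⊕b22⊕b23⊕b28⊕b29⊕b30⊕b31 = 0⊕1⊕0⊕1⊕0⊕0⊕0⊕1⊕1⊕1⊕1⊕1⊕1⊕0⊕0⊕1 = 1
s8: b8⊕b9⊕b10⊕b11⊕b12⊕b13⊕b14⊕b15⊕b24⊕b25⊕b26⊕b27⊕b28⊕b29⊕b30⊕b31 = 1⊕0⊕1⊕0⊕0⊕0⊕0⊕1⊕1⊕0⊕0⊕0⊕1⊕0⊕0⊕1 = 0
s16: b16⊕b17⊕b18⊕b19⊕b20⊕b21⊕b22⊕b23⊕b24⊕b25⊕b26⊕b27⊕b28⊕b29⊕b30⊕b31 = 0⊕1⊕1⊕1⊕1⊕1⊕1⊕1⊕1⊕0⊕0⊕0⊕1⊕0⊕0⊕1 = 0
Syndrome (s16...s1) = 00100 → position 4.

4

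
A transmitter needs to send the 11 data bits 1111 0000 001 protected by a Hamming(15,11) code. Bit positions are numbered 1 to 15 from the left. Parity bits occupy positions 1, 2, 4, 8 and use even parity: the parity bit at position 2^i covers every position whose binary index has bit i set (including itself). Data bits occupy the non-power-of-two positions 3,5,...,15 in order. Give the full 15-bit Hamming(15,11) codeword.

001011110000001

Place data bits at non-power-of-two positions: b3=1, b5=1, b6=1, b7=1, b9=0, b10=0, b11=0, b12=0, b13=0, b14=0, b15=1.
p1 = XOR of data positions {3,5,7,9,11,13,15} = 1⊕1⊕1⊕0⊕0⊕0⊕1 = 0
p2 = XOR of data positions {3,6,7,10,11,14,15} = 1⊕1⊕1⊕0⊕0⊕0⊕1 = 0
p4 = XOR of data positions {5,6,7,12,13,14,15} = 1⊕1⊕1⊕0⊕0⊕0⊕1 = 0
p8 = XOR of data positions {9,10,11,12,13,14,15} = 0⊕0⊕0⊕0⊕0⊕0⊕1 = 1
Codeword b1..b15 = 001011110000001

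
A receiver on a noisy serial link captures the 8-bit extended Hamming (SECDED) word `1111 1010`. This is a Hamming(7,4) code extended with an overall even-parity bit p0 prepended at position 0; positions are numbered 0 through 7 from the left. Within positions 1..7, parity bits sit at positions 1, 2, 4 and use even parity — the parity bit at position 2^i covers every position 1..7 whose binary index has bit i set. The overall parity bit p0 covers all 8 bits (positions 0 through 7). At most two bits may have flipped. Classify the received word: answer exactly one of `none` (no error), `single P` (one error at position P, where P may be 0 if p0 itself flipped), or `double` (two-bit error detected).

s1: b1⊕b3⊕b5⊕b7 = 1⊕1⊕0⊕0 = 0
s2: b2⊕b3⊕b6⊕b7 = 1⊕1⊕1⊕0 = 1
s4: b4⊕b5⊕b6⊕b7 = 1⊕0⊕1⊕0 = 0
Syndrome (s4...s1) = 010 → position 2.
Overall parity (XOR of all 8 bits, including p0): 1⊕1⊕1⊕1⊕1⊕0⊕1⊕0 = 0
Overall=0, syndrome position=2 → double-bit error detected (uncorrectable).

double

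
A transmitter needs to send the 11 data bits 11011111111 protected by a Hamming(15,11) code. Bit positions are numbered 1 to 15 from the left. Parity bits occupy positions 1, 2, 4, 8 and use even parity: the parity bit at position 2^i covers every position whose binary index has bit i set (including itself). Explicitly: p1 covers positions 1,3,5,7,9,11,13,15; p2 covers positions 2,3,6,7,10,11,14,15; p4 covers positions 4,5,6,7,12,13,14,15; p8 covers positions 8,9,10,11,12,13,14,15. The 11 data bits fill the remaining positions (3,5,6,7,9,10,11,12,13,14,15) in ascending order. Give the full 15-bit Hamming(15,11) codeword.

Place data bits at non-power-of-two positions: b3=1, b5=1, b6=0, b7=1, b9=1, b10=1, b11=1, b12=1, b13=1, b14=1, b15=1.
p1 = XOR of data positions {3,5,7,9,11,13,15} = 1⊕1⊕1⊕1⊕1⊕1⊕1 = 1
p2 = XOR of data positions {3,6,7,10,11,14,15} = 1⊕0⊕1⊕1⊕1⊕1⊕1 = 0
p4 = XOR of data positions {5,6,7,12,13,14,15} = 1⊕0⊕1⊕1⊕1⊕1⊕1 = 0
p8 = XOR of data positions {9,10,11,12,13,14,15} = 1⊕1⊕1⊕1⊕1⊕1⊕1 = 1
Codeword b1..b15 = 101010111111111

101010111111111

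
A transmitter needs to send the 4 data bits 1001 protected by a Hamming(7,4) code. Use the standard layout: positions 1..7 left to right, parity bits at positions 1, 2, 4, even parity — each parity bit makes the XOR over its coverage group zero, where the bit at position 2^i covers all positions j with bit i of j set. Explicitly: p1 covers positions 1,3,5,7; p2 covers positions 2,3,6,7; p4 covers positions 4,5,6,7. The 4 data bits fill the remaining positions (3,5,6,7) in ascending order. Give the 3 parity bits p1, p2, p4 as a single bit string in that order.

001

Place data bits at non-power-of-two positions: b3=1, b5=0, b6=0, b7=1.
p1 = XOR of data positions {3,5,7} = 1⊕0⊕1 = 0
p2 = XOR of data positions {3,6,7} = 1⊕0⊕1 = 0
p4 = XOR of data positions {5,6,7} = 0⊕0⊕1 = 1
Parity bits p1,p2,p4 = 001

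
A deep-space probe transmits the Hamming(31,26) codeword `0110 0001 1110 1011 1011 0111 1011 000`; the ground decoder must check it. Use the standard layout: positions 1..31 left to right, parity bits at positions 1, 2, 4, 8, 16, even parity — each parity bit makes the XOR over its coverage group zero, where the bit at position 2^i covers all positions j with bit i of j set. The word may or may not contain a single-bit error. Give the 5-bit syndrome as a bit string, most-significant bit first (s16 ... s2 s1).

s1: b1⊕b3⊕b5⊕b7⊕b9⊕b11⊕b13⊕b15⊕b17⊕b19⊕b21⊕b23⊕b25⊕b27⊕b29⊕b31 = 0⊕1⊕0⊕0⊕1⊕1⊕1⊕1⊕1⊕1⊕0⊕1⊕1⊕1⊕0⊕0 = 0
s2: b2⊕b3⊕b6⊕b7⊕b10⊕b11⊕b14⊕b15⊕b18⊕b19⊕b22⊕b23⊕b26⊕b27⊕b30⊕b31 = 1⊕1⊕0⊕0⊕1⊕1⊕0⊕1⊕0⊕1⊕1⊕1⊕0⊕1⊕0⊕0 = 1
s4: b4⊕b5⊕b6⊕b7⊕b12⊕b13⊕b14⊕b15⊕b20⊕b21⊕b22⊕b23⊕b28⊕b29⊕b30⊕b31 = 0⊕0⊕0⊕0⊕0⊕1⊕0⊕1⊕1⊕0⊕1⊕1⊕1⊕0⊕0⊕0 = 0
s8: b8⊕b9⊕b10⊕b11⊕b12⊕b13⊕b14⊕b15⊕b24⊕b25⊕b26⊕b27⊕b28⊕b29⊕b30⊕b31 = 1⊕1⊕1⊕1⊕0⊕1⊕0⊕1⊕1⊕1⊕0⊕1⊕1⊕0⊕0⊕0 = 0
s16: b16⊕b17⊕b18⊕b19⊕b20⊕b21⊕b22⊕b23⊕b24⊕b25⊕b26⊕b27⊕b28⊕b29⊕b30⊕b31 = 1⊕1⊕0⊕1⊕1⊕0⊕1⊕1⊕1⊕1⊕0⊕1⊕1⊕0⊕0⊕0 = 0
Syndrome (s16...s1) = 00010 → position 2.

00010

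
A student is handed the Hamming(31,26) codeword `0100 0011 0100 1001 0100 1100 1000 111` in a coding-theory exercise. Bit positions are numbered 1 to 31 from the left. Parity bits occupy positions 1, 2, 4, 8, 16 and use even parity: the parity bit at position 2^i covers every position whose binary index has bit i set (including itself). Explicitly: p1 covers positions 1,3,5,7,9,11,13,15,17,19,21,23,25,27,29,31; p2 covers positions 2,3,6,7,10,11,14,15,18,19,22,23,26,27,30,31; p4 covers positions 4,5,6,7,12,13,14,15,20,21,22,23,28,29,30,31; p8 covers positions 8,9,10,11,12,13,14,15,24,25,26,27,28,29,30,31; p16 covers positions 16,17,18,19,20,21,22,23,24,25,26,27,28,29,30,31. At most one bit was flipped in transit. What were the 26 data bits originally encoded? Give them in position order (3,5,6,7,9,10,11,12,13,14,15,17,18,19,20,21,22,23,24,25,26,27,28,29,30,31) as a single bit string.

00010100110010011001000111

s1: b1⊕b3⊕b5⊕b7⊕b9⊕b11⊕b13⊕b15⊕b17⊕b19⊕b21⊕b23⊕b25⊕b27⊕b29⊕b31 = 0⊕0⊕0⊕1⊕0⊕0⊕1⊕0⊕0⊕0⊕1⊕0⊕1⊕0⊕1⊕1 = 0
s2: b2⊕b3⊕b6⊕b7⊕b10⊕b11⊕b14⊕b15⊕b18⊕b19⊕b22⊕b23⊕b26⊕b27⊕b30⊕b31 = 1⊕0⊕0⊕1⊕1⊕0⊕0⊕0⊕1⊕0⊕1⊕0⊕0⊕0⊕1⊕1 = 1
s4: b4⊕b5⊕b6⊕b7⊕b12⊕b13⊕b14⊕b15⊕b20⊕b21⊕b22⊕b23⊕b28⊕b29⊕b30⊕b31 = 0⊕0⊕0⊕1⊕0⊕1⊕0⊕0⊕0⊕1⊕1⊕0⊕0⊕1⊕1⊕1 = 1
s8: b8⊕b9⊕b10⊕b11⊕b12⊕b13⊕b14⊕b15⊕b24⊕b25⊕b26⊕b27⊕b28⊕b29⊕b30⊕b31 = 1⊕0⊕1⊕0⊕0⊕1⊕0⊕0⊕0⊕1⊕0⊕0⊕0⊕1⊕1⊕1 = 1
s16: b16⊕b17⊕b18⊕b19⊕b20⊕b21⊕b22⊕b23⊕b24⊕b25⊕b26⊕b27⊕b28⊕b29⊕b30⊕b31 = 1⊕0⊕1⊕0⊕0⊕1⊕1⊕0⊕0⊕1⊕0⊕0⊕0⊕1⊕1⊕1 = 0
Syndrome (s16...s1) = 01110 → position 14.
Flip bit 14: corrected codeword = 0100001101001101010011001000111
Data bits at positions 3,5,6,7,9,10,11,12,13,14,15,17,18,19,20,21,22,23,24,25,26,27,28,29,30,31: 00010100110010011001000111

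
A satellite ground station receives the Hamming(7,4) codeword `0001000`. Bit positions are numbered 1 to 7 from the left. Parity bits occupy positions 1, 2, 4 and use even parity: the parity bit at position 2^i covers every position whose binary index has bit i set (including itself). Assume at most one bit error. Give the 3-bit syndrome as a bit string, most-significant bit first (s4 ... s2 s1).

100

s1: b1⊕b3⊕b5⊕b7 = 0⊕0⊕0⊕0 = 0
s2: b2⊕b3⊕b6⊕b7 = 0⊕0⊕0⊕0 = 0
s4: b4⊕b5⊕b6⊕b7 = 1⊕0⊕0⊕0 = 1
Syndrome (s4...s1) = 100 → position 4.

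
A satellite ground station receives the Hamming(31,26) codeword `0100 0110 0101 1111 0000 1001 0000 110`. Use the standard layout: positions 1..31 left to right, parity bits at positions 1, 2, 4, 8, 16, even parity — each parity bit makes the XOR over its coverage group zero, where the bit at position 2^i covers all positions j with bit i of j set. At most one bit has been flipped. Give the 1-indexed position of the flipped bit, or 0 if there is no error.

23

s1: b1⊕b3⊕b5⊕b7⊕b9⊕b11⊕b13⊕b15⊕b17⊕b19⊕b21⊕b23⊕b25⊕b27⊕b29⊕b31 = 0⊕0⊕0⊕1⊕0⊕0⊕1⊕1⊕0⊕0⊕1⊕0⊕0⊕0⊕1⊕0 = 1
s2: b2⊕b3⊕b6⊕b7⊕b10⊕b11⊕b14⊕b15⊕b18⊕b19⊕b22⊕b23⊕b26⊕b27⊕b30⊕b31 = 1⊕0⊕1⊕1⊕1⊕0⊕1⊕1⊕0⊕0⊕0⊕0⊕0⊕0⊕1⊕0 = 1
s4: b4⊕b5⊕b6⊕b7⊕b12⊕b13⊕b14⊕b15⊕b20⊕b21⊕b22⊕b23⊕b28⊕b29⊕b30⊕b31 = 0⊕0⊕1⊕1⊕1⊕1⊕1⊕1⊕0⊕1⊕0⊕0⊕0⊕1⊕1⊕0 = 1
s8: b8⊕b9⊕b10⊕b11⊕b12⊕b13⊕b14⊕b15⊕b24⊕b25⊕b26⊕b27⊕b28⊕b29⊕b30⊕b31 = 0⊕0⊕1⊕0⊕1⊕1⊕1⊕1⊕1⊕0⊕0⊕0⊕0⊕1⊕1⊕0 = 0
s16: b16⊕b17⊕b18⊕b19⊕b20⊕b21⊕b22⊕b23⊕b24⊕b25⊕b26⊕b27⊕b28⊕b29⊕b30⊕b31 = 1⊕0⊕0⊕0⊕0⊕1⊕0⊕0⊕1⊕0⊕0⊕0⊕0⊕1⊕1⊕0 = 1
Syndrome (s16...s1) = 10111 → position 23.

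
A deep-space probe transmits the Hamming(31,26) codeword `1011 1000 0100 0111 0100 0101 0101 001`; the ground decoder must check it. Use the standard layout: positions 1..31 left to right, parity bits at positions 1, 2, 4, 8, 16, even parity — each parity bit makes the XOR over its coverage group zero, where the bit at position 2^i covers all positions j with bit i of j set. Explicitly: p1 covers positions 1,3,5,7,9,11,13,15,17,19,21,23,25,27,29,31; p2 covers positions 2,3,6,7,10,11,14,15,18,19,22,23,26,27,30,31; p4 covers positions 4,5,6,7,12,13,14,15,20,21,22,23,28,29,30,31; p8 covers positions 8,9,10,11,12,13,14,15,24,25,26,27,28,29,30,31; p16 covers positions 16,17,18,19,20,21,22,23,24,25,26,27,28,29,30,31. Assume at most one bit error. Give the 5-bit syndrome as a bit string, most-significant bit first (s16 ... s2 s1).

s1: b1⊕b3⊕b5⊕b7⊕b9⊕b11⊕b13⊕b15⊕b17⊕b19⊕b21⊕b23⊕b25⊕b27⊕b29⊕b31 = 1⊕1⊕1⊕0⊕0⊕0⊕0⊕1⊕0⊕0⊕0⊕0⊕0⊕0⊕0⊕1 = 1
s2: b2⊕b3⊕b6⊕b7⊕b10⊕b11⊕b14⊕b15⊕b18⊕b19⊕b22⊕b23⊕b26⊕b27⊕b30⊕b31 = 0⊕1⊕0⊕0⊕1⊕0⊕1⊕1⊕1⊕0⊕1⊕0⊕1⊕0⊕0⊕1 = 0
s4: b4⊕b5⊕b6⊕b7⊕b12⊕b13⊕b14⊕b15⊕b20⊕b21⊕b22⊕b23⊕b28⊕b29⊕b30⊕b31 = 1⊕1⊕0⊕0⊕0⊕0⊕1⊕1⊕0⊕0⊕1⊕0⊕1⊕0⊕0⊕1 = 1
s8: b8⊕b9⊕b10⊕b11⊕b12⊕b13⊕b14⊕b15⊕b24⊕b25⊕b26⊕b27⊕b28⊕b29⊕b30⊕b31 = 0⊕0⊕1⊕0⊕0⊕0⊕1⊕1⊕1⊕0⊕1⊕0⊕1⊕0⊕0⊕1 = 1
s16: b16⊕b17⊕b18⊕b19⊕b20⊕b21⊕b22⊕b23⊕b24⊕b25⊕b26⊕b27⊕b28⊕b29⊕b30⊕b31 = 1⊕0⊕1⊕0⊕0⊕0⊕1⊕0⊕1⊕0⊕1⊕0⊕1⊕0⊕0⊕1 = 1
Syndrome (s16...s1) = 11101 → position 29.

11101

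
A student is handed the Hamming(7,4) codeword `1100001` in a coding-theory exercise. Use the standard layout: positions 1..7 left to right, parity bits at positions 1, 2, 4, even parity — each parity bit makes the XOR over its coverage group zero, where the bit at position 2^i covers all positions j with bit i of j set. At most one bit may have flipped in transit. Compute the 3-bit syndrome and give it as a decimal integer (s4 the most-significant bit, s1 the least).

4

s1: b1⊕b3⊕b5⊕b7 = 1⊕0⊕0⊕1 = 0
s2: b2⊕b3⊕b6⊕b7 = 1⊕0⊕0⊕1 = 0
s4: b4⊕b5⊕b6⊕b7 = 0⊕0⊕0⊕1 = 1
Syndrome (s4...s1) = 100 → position 4.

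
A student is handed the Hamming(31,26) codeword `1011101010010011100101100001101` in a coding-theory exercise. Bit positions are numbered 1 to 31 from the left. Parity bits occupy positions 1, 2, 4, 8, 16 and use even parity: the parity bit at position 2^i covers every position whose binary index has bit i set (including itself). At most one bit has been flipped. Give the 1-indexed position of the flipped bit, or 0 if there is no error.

s1: b1⊕b3⊕b5⊕b7⊕b9⊕b11⊕b13⊕b15⊕b17⊕b19⊕b21⊕b23⊕b25⊕b27⊕b29⊕b31 = 1⊕1⊕1⊕1⊕1⊕0⊕0⊕1⊕1⊕0⊕0⊕1⊕0⊕0⊕1⊕1 = 0
s2: b2⊕b3⊕b6⊕b7⊕b10⊕b11⊕b14⊕b15⊕b18⊕b19⊕b22⊕b23⊕b26⊕b27⊕b30⊕b31 = 0⊕1⊕0⊕1⊕0⊕0⊕0⊕1⊕0⊕0⊕1⊕1⊕0⊕0⊕0⊕1 = 0
s4: b4⊕b5⊕b6⊕b7⊕b12⊕b13⊕b14⊕b15⊕b20⊕b21⊕b22⊕b23⊕b28⊕b29⊕b30⊕b31 = 1⊕1⊕0⊕1⊕1⊕0⊕0⊕1⊕1⊕0⊕1⊕1⊕1⊕1⊕0⊕1 = 1
s8: b8⊕b9⊕b10⊕b11⊕b12⊕b13⊕b14⊕b15⊕b24⊕b25⊕b26⊕b27⊕b28⊕b29⊕b30⊕b31 = 0⊕1⊕0⊕0⊕1⊕0⊕0⊕1⊕0⊕0⊕0⊕0⊕1⊕1⊕0⊕1 = 0
s16: b16⊕b17⊕b18⊕b19⊕b20⊕b21⊕b22⊕b23⊕b24⊕b25⊕b26⊕b27⊕b28⊕b29⊕b30⊕b31 = 1⊕1⊕0⊕0⊕1⊕0⊕1⊕1⊕0⊕0⊕0⊕0⊕1⊕1⊕0⊕1 = 0
Syndrome (s16...s1) = 00100 → position 4.

4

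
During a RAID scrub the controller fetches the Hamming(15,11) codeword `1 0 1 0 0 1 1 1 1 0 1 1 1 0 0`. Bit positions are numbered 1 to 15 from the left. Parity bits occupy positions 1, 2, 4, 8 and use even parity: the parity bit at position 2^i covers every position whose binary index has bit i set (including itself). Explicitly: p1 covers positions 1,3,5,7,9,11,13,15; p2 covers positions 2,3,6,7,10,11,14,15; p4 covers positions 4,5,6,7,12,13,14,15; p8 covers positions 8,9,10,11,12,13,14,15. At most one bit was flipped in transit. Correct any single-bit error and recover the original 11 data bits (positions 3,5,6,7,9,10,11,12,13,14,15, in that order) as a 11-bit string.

10111011100

s1: b1⊕b3⊕b5⊕b7⊕b9⊕b11⊕b13⊕b15 = 1⊕1⊕0⊕1⊕1⊕1⊕1⊕0 = 0
s2: b2⊕b3⊕b6⊕b7⊕b10⊕b11⊕b14⊕b15 = 0⊕1⊕1⊕1⊕0⊕1⊕0⊕0 = 0
s4: b4⊕b5⊕b6⊕b7⊕b12⊕b13⊕b14⊕b15 = 0⊕0⊕1⊕1⊕1⊕1⊕0⊕0 = 0
s8: b8⊕b9⊕b10⊕b11⊕b12⊕b13⊕b14⊕b15 = 1⊕1⊕0⊕1⊕1⊕1⊕0⊕0 = 1
Syndrome (s8...s1) = 1000 → position 8.
Flip bit 8: corrected codeword = 101001101011100
Data bits at positions 3,5,6,7,9,10,11,12,13,14,15: 10111011100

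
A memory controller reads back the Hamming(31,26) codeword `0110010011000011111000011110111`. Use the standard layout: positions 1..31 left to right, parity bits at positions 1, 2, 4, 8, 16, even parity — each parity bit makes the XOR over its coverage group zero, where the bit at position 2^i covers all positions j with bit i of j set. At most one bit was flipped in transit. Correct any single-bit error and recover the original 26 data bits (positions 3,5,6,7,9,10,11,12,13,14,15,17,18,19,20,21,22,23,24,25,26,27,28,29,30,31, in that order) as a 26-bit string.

10101100001111000111110111

s1: b1⊕b3⊕b5⊕b7⊕b9⊕b11⊕b13⊕b15⊕b17⊕b19⊕b21⊕b23⊕b25⊕b27⊕b29⊕b31 = 0⊕1⊕0⊕0⊕1⊕0⊕0⊕1⊕1⊕1⊕0⊕0⊕1⊕1⊕1⊕1 = 1
s2: b2⊕b3⊕b6⊕b7⊕b10⊕b11⊕b14⊕b15⊕b18⊕b19⊕b22⊕b23⊕b26⊕b27⊕b30⊕b31 = 1⊕1⊕1⊕0⊕1⊕0⊕0⊕1⊕1⊕1⊕0⊕0⊕1⊕1⊕1⊕1 = 1
s4: b4⊕b5⊕b6⊕b7⊕b12⊕b13⊕b14⊕b15⊕b20⊕b21⊕b22⊕b23⊕b28⊕b29⊕b30⊕b31 = 0⊕0⊕1⊕0⊕0⊕0⊕0⊕1⊕0⊕0⊕0⊕0⊕0⊕1⊕1⊕1 = 1
s8: b8⊕b9⊕b10⊕b11⊕b12⊕b13⊕b14⊕b15⊕b24⊕b25⊕b26⊕b27⊕b28⊕b29⊕b30⊕b31 = 0⊕1⊕1⊕0⊕0⊕0⊕0⊕1⊕1⊕1⊕1⊕1⊕0⊕1⊕1⊕1 = 0
s16: b16⊕b17⊕b18⊕b19⊕b20⊕b21⊕b22⊕b23⊕b24⊕b25⊕b26⊕b27⊕b28⊕b29⊕b30⊕b31 = 1⊕1⊕1⊕1⊕0⊕0⊕0⊕0⊕1⊕1⊕1⊕1⊕0⊕1⊕1⊕1 = 1
Syndrome (s16...s1) = 10111 → position 23.
Flip bit 23: corrected codeword = 0110010011000011111000111110111
Data bits at positions 3,5,6,7,9,10,11,12,13,14,15,17,18,19,20,21,22,23,24,25,26,27,28,29,30,31: 10101100001111000111110111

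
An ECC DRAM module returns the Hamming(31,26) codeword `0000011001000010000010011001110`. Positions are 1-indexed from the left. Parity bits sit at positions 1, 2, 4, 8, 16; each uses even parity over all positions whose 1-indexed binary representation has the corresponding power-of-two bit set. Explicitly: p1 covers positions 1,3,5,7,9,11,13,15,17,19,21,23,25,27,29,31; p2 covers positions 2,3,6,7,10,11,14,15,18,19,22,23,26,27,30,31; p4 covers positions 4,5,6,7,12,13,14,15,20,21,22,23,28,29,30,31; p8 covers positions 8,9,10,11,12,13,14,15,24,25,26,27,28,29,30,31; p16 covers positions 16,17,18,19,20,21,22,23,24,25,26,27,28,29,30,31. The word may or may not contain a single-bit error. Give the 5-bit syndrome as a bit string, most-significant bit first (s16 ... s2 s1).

s1: b1⊕b3⊕b5⊕b7⊕b9⊕b11⊕b13⊕b15⊕b17⊕b19⊕b21⊕b23⊕b25⊕b27⊕b29⊕b31 = 0⊕0⊕0⊕1⊕0⊕0⊕0⊕1⊕0⊕0⊕1⊕0⊕1⊕0⊕1⊕0 = 1
s2: b2⊕b3⊕b6⊕b7⊕b10⊕b11⊕b14⊕b15⊕b18⊕b19⊕b22⊕b23⊕b26⊕b27⊕b30⊕b31 = 0⊕0⊕1⊕1⊕1⊕0⊕0⊕1⊕0⊕0⊕0⊕0⊕0⊕0⊕1⊕0 = 1
s4: b4⊕b5⊕b6⊕b7⊕b12⊕b13⊕b14⊕b15⊕b20⊕b21⊕b22⊕b23⊕b28⊕b29⊕b30⊕b31 = 0⊕0⊕1⊕1⊕0⊕0⊕0⊕1⊕0⊕1⊕0⊕0⊕1⊕1⊕1⊕0 = 1
s8: b8⊕b9⊕b10⊕b11⊕b12⊕b13⊕b14⊕b15⊕b24⊕b25⊕b26⊕b27⊕b28⊕b29⊕b30⊕b31 = 0⊕0⊕1⊕0⊕0⊕0⊕0⊕1⊕1⊕1⊕0⊕0⊕1⊕1⊕1⊕0 = 1
s16: b16⊕b17⊕b18⊕b19⊕b20⊕b21⊕b22⊕b23⊕b24⊕b25⊕b26⊕b27⊕b28⊕b29⊕b30⊕b31 = 0⊕0⊕0⊕0⊕0⊕1⊕0⊕0⊕1⊕1⊕0⊕0⊕1⊕1⊕1⊕0 = 0
Syndrome (s16...s1) = 01111 → position 15.

01111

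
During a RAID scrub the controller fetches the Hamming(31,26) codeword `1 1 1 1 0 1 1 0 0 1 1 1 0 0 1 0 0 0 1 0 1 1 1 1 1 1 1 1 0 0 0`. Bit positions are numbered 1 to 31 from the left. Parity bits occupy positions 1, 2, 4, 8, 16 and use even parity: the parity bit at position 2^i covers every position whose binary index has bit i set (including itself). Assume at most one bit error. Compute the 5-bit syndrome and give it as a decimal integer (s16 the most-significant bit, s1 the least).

s1: b1⊕b3⊕b5⊕b7⊕b9⊕b11⊕b13⊕b15⊕b17⊕b19⊕b21⊕b23⊕b25⊕b27⊕b29⊕b31 = 1⊕1⊕0⊕1⊕0⊕1⊕0⊕1⊕0⊕1⊕1⊕1⊕1⊕1⊕0⊕0 = 0
s2: b2⊕b3⊕b6⊕b7⊕b10⊕b11⊕b14⊕b15⊕b18⊕b19⊕b22⊕b23⊕b26⊕b27⊕b30⊕b31 = 1⊕1⊕1⊕1⊕1⊕1⊕0⊕1⊕0⊕1⊕1⊕1⊕1⊕1⊕0⊕0 = 0
s4: b4⊕b5⊕b6⊕b7⊕b12⊕b13⊕b14⊕b15⊕b20⊕b21⊕b22⊕b23⊕b28⊕b29⊕b30⊕b31 = 1⊕0⊕1⊕1⊕1⊕0⊕0⊕1⊕0⊕1⊕1⊕1⊕1⊕0⊕0⊕0 = 1
s8: b8⊕b9⊕b10⊕b11⊕b12⊕b13⊕b14⊕b15⊕b24⊕b25⊕b26⊕b27⊕b28⊕b29⊕b30⊕b31 = 0⊕0⊕1⊕1⊕1⊕0⊕0⊕1⊕1⊕1⊕1⊕1⊕1⊕0⊕0⊕0 = 1
s16: b16⊕b17⊕b18⊕b19⊕b20⊕b21⊕b22⊕b23⊕b24⊕b25⊕b26⊕b27⊕b28⊕b29⊕b30⊕b31 = 0⊕0⊕0⊕1⊕0⊕1⊕1⊕1⊕1⊕1⊕1⊕1⊕1⊕0⊕0⊕0 = 1
Syndrome (s16...s1) = 11100 → position 28.

28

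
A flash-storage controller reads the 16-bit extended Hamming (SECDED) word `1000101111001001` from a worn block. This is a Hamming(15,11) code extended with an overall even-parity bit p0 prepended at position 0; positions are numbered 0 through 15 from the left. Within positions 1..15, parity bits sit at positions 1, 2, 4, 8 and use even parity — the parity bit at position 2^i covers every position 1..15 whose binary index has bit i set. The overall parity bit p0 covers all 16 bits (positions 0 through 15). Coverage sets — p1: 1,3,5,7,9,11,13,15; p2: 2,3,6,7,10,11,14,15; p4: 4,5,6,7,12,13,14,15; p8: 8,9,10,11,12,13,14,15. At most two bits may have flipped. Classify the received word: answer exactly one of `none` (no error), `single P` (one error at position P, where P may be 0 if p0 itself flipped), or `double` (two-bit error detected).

double

s1: b1⊕b3⊕b5⊕b7⊕b9⊕b11⊕b13⊕b15 = 0⊕0⊕0⊕1⊕1⊕0⊕0⊕1 = 1
s2: b2⊕b3⊕b6⊕b7⊕b10⊕b11⊕b14⊕b15 = 0⊕0⊕1⊕1⊕0⊕0⊕0⊕1 = 1
s4: b4⊕b5⊕b6⊕b7⊕b12⊕b13⊕b14⊕b15 = 1⊕0⊕1⊕1⊕1⊕0⊕0⊕1 = 1
s8: b8⊕b9⊕b10⊕b11⊕b12⊕b13⊕b14⊕b15 = 1⊕1⊕0⊕0⊕1⊕0⊕0⊕1 = 0
Syndrome (s8...s1) = 0111 → position 7.
Overall parity (XOR of all 16 bits, including p0): 1⊕0⊕0⊕0⊕1⊕0⊕1⊕1⊕1⊕1⊕0⊕0⊕1⊕0⊕0⊕1 = 0
Overall=0, syndrome position=7 → double-bit error detected (uncorrectable).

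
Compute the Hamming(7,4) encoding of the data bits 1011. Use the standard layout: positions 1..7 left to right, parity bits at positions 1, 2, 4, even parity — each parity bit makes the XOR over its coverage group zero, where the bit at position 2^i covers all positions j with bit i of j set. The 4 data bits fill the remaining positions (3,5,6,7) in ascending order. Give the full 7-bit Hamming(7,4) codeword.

Place data bits at non-power-of-two positions: b3=1, b5=0, b6=1, b7=1.
p1 = XOR of data positions {3,5,7} = 1⊕0⊕1 = 0
p2 = XOR of data positions {3,6,7} = 1⊕1⊕1 = 1
p4 = XOR of data positions {5,6,7} = 0⊕1⊕1 = 0
Codeword b1..b7 = 0110011

0110011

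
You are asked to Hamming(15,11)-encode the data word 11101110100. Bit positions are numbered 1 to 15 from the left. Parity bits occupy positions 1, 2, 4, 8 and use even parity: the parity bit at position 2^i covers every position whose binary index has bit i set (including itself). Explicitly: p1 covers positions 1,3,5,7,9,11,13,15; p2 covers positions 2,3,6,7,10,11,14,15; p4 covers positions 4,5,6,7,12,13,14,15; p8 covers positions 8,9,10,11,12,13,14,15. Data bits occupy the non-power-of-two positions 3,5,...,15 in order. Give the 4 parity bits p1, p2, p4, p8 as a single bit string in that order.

Place data bits at non-power-of-two positions: b3=1, b5=1, b6=1, b7=0, b9=1, b10=1, b11=1, b12=0, b13=1, b14=0, b15=0.
p1 = XOR of data positions {3,5,7,9,11,13,15} = 1⊕1⊕0⊕1⊕1⊕1⊕0 = 1
p2 = XOR of data positions {3,6,7,10,11,14,15} = 1⊕1⊕0⊕1⊕1⊕0⊕0 = 0
p4 = XOR of data positions {5,6,7,12,13,14,15} = 1⊕1⊕0⊕0⊕1⊕0⊕0 = 1
p8 = XOR of data positions {9,10,11,12,13,14,15} = 1⊕1⊕1⊕0⊕1⊕0⊕0 = 0
Parity bits p1,p2,p4,p8 = 1010

1010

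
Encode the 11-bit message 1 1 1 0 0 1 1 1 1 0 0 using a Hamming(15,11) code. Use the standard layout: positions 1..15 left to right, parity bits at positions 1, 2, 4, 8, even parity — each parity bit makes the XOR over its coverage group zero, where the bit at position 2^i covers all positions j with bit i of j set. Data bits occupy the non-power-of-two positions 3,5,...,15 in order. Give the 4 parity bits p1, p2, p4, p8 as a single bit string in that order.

0000

Place data bits at non-power-of-two positions: b3=1, b5=1, b6=1, b7=0, b9=0, b10=1, b11=1, b12=1, b13=1, b14=0, b15=0.
p1 = XOR of data positions {3,5,7,9,11,13,15} = 1⊕1⊕0⊕0⊕1⊕1⊕0 = 0
p2 = XOR of data positions {3,6,7,10,11,14,15} = 1⊕1⊕0⊕1⊕1⊕0⊕0 = 0
p4 = XOR of data positions {5,6,7,12,13,14,15} = 1⊕1⊕0⊕1⊕1⊕0⊕0 = 0
p8 = XOR of data positions {9,10,11,12,13,14,15} = 0⊕1⊕1⊕1⊕1⊕0⊕0 = 0
Parity bits p1,p2,p4,p8 = 0000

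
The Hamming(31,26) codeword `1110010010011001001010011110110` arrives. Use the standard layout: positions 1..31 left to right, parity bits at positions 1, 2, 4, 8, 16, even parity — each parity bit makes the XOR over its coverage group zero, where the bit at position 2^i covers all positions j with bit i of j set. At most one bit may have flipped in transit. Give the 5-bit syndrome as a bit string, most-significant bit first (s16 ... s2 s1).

s1: b1⊕b3⊕b5⊕b7⊕b9⊕b11⊕b13⊕b15⊕b17⊕b19⊕b21⊕b23⊕b25⊕b27⊕b29⊕b31 = 1⊕1⊕0⊕0⊕1⊕0⊕1⊕0⊕0⊕1⊕1⊕0⊕1⊕1⊕1⊕0 = 1
s2: b2⊕b3⊕b6⊕b7⊕b10⊕b11⊕b14⊕b15⊕b18⊕b19⊕b22⊕b23⊕b26⊕b27⊕b30⊕b31 = 1⊕1⊕1⊕0⊕0⊕0⊕0⊕0⊕0⊕1⊕0⊕0⊕1⊕1⊕1⊕0 = 1
s4: b4⊕b5⊕b6⊕b7⊕b12⊕b13⊕b14⊕b15⊕b20⊕b21⊕b22⊕b23⊕b28⊕b29⊕b30⊕b31 = 0⊕0⊕1⊕0⊕1⊕1⊕0⊕0⊕0⊕1⊕0⊕0⊕0⊕1⊕1⊕0 = 0
s8: b8⊕b9⊕b10⊕b11⊕b12⊕b13⊕b14⊕b15⊕b24⊕b25⊕b26⊕b27⊕b28⊕b29⊕b30⊕b31 = 0⊕1⊕0⊕0⊕1⊕1⊕0⊕0⊕1⊕1⊕1⊕1⊕0⊕1⊕1⊕0 = 1
s16: b16⊕b17⊕b18⊕b19⊕b20⊕b21⊕b22⊕b23⊕b24⊕b25⊕b26⊕b27⊕b28⊕b29⊕b30⊕b31 = 1⊕0⊕0⊕1⊕0⊕1⊕0⊕0⊕1⊕1⊕1⊕1⊕0⊕1⊕1⊕0 = 1
Syndrome (s16...s1) = 11011 → position 27.

11011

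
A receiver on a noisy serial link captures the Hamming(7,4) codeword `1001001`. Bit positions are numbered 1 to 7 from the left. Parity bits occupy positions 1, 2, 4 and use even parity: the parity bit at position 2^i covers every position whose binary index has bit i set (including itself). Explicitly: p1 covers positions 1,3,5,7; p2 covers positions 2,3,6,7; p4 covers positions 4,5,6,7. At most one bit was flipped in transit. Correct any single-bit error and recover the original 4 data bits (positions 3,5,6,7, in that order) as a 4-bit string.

s1: b1⊕b3⊕b5⊕b7 = 1⊕0⊕0⊕1 = 0
s2: b2⊕b3⊕b6⊕b7 = 0⊕0⊕0⊕1 = 1
s4: b4⊕b5⊕b6⊕b7 = 1⊕0⊕0⊕1 = 0
Syndrome (s4...s1) = 010 → position 2.
Flip bit 2: corrected codeword = 1101001
Data bits at positions 3,5,6,7: 0001

0001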